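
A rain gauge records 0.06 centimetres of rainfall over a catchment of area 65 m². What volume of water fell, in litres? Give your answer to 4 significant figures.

Depth: 0.06 cm × 10 = 0.6 mm.
1 mm over 1 m² is 1 L, so volume = 0.6 × 65 = 39 L ≈ 39.00 L.

39.00 litres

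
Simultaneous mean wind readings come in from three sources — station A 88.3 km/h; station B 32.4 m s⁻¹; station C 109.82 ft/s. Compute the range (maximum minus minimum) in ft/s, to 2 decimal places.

29.35 ft/s

station A: 88.3 km/h = 80.4717 ft/s.
station B: 32.4 m/s = 106.2992 ft/s.
Spread: 109.8200 − 80.4717 = 29.35 ft/s.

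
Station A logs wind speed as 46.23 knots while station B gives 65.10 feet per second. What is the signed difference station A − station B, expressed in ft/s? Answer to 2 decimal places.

12.93 ft/s

station A: 46.23 kt = 78.0274 ft/s.
Difference: 78.0274 − 65.1000 = 12.93 ft/s.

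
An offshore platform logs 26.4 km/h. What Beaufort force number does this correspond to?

Beaufort force 4

26.4 km/h = 7.3 m/s, which is Beaufort 4 (moderate breeze, 5.5–7.9 m/s).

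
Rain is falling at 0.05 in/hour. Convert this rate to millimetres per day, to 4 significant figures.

30.48 mm/day

0.05 in/hour × 25.4 mm/in × 24 hour/day = 30.48 mm/day.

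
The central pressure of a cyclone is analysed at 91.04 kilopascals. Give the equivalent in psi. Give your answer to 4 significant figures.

13.20 psi

1 kPa = 0.145038 psi, so 91.04 × 0.145038 = 13.20 psi.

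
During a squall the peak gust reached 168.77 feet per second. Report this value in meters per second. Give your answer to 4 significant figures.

51.44 m/s

1 ft/s = 0.3048 m/s, so 168.77 × 0.3048 = 51.44 m/s.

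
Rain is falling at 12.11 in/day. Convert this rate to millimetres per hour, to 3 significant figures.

12.8 mm/hour

12.11 in/day × 25.4 mm/in × 0.0416667 day/hour = 12.8 mm/hour.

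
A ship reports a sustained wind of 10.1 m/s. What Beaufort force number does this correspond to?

Beaufort force 5

10.1 m/s lies in the Beaufort 5 band (fresh breeze, 8.0–10.7 m/s).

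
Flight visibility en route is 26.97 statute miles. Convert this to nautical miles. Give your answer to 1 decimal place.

1 SM = 0.868976 nmi, so 26.97 × 0.868976 = 23.4 nmi.

23.4 nmi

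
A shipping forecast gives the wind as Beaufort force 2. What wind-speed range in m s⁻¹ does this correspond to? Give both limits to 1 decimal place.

1.6 to 3.3 m/s

Beaufort 2 (light breeze) spans 1.6–3.3 m/s.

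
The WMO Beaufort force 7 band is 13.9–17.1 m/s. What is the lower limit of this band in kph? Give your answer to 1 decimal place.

50.0 km/h

13.9–17.1 m/s × 3.6 = 50.0–61.6 km/h.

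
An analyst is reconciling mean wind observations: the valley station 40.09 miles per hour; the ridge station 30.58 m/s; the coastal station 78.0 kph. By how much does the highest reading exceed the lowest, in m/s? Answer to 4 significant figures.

12.66 m/s

the valley station: 40.09 mph = 17.9218 m/s.
the coastal station: 78.0 km/h = 21.6667 m/s.
Spread: 30.5800 − 17.9218 = 12.66 m/s.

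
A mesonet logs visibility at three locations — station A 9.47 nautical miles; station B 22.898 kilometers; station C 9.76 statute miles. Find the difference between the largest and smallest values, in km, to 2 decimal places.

station A: 9.47 nmi = 17.5384 km.
station C: 9.76 SM = 15.7072 km.
Spread: 22.8980 − 15.7072 = 7.19 km.

7.19 km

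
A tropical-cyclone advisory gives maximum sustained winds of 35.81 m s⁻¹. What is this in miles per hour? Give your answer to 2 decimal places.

1 m/s = 2.23694 mph, so 35.81 × 2.23694 = 80.10 mph.

80.10 mph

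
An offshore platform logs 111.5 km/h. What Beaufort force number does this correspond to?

Beaufort force 11

111.5 km/h = 31.0 m/s, which is Beaufort 11 (violent storm, 28.5–32.6 m/s).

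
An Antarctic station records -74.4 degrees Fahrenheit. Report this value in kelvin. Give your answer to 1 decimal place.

214.0 K

First to °C: -59.11 °C.
Then to K: 214.0 K.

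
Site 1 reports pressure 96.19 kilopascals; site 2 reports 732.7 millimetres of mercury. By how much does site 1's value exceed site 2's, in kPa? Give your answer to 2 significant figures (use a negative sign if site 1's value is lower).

-1.5 kPa

site 2: 732.7 mmHg = 97.685 kPa.
Difference: 96.190 − 97.685 = -1.5 kPa.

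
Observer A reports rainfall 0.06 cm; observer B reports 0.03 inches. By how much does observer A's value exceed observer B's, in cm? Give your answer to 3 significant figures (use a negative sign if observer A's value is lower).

observer B: 0.03 in = 0.076200 cm.
Difference: 0.060000 − 0.076200 = -0.0162 cm.

-0.0162 cm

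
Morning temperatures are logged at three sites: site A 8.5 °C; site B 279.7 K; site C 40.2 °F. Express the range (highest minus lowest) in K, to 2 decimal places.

3.94 K

site B: 279.7 K = 6.550 °C.
site C: 40.2 °F = 4.556 °C.
Spread: 8.500 − 4.556 = 3.944 °C.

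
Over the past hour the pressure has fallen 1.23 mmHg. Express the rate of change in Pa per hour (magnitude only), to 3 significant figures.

1.23 mmHg / 1 h × 133.322 Pa/mmHg = 164 Pa/h.

164 Pa per hour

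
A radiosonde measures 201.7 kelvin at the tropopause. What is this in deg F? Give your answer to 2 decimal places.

First to °C: -71.45 °C.
Then to °F: -96.61 °F.

-96.61 °F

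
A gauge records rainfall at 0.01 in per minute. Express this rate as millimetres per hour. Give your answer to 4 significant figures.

0.01 in/minute × 25.4 mm/in × 60 minute/hour = 15.24 mm/hour.

15.24 mm/hour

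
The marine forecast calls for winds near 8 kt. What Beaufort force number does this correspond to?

Beaufort force 3

8 kt lies in the Beaufort 3 band (gentle breeze, 7–10 kt).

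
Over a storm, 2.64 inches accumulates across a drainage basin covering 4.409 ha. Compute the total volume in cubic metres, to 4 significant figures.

Depth: 2.64 in × 25.4 = 67.056 mm.
Area: 4.409 ha = 44090 m².
1 mm over 1 m² is 1 L, so volume = 67.056 × 44090 = 2956499 L = 2956 m³.

2956 cubic metres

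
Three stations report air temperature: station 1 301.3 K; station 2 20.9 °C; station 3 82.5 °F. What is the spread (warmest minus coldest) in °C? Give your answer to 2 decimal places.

7.25 °C

station 1: 301.3 K = 28.150 °C.
station 3: 82.5 °F = 28.056 °C.
Spread: 28.150 − 20.900 = 7.250 °C.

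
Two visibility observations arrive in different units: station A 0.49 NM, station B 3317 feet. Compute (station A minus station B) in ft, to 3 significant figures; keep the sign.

station A: 0.49 nmi = 2977.30 ft.
Difference: 2977.30 − 3317.00 = -340 ft.

-340 ft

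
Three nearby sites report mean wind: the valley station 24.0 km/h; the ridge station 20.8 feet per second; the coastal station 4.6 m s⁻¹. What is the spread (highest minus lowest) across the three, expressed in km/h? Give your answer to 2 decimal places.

the ridge station: 20.8 ft/s = 22.8234 km/h.
the coastal station: 4.6 m/s = 16.5600 km/h.
Spread: 24.0000 − 16.5600 = 7.44 km/h.

7.44 km/h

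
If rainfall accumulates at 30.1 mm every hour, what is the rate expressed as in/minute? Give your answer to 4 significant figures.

0.01975 in/minute

30.1 mm/hour × 0.0393701 in/mm × 0.0166667 hour/minute = 0.01975 in/minute.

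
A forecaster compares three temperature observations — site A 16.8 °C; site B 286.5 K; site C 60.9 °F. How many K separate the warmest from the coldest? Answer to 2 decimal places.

site B: 286.5 K = 13.350 °C.
site C: 60.9 °F = 16.056 °C.
Spread: 16.800 − 13.350 = 3.450 °C.

3.45 K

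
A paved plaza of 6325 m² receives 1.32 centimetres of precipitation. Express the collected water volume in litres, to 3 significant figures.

Depth: 1.32 cm × 10 = 13.2 mm.
1 mm over 1 m² is 1 L, so volume = 13.2 × 6325 = 83490 L ≈ 83500 L.

83500 litres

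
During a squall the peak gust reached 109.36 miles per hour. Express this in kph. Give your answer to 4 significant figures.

1 mph = 1.60934 km/h, so 109.36 × 1.60934 = 176.0 km/h.

176.0 km/h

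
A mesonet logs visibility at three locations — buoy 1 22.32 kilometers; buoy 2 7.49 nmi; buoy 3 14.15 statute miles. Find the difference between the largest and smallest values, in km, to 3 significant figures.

buoy 2: 7.49 nmi = 13.8715 km.
buoy 3: 14.15 SM = 22.7722 km.
Spread: 22.7722 − 13.8715 = 8.90 km.

8.90 km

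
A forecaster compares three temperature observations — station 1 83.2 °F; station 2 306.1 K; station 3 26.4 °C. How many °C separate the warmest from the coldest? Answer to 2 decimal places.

6.55 °C

station 1: 83.2 °F = 28.444 °C.
station 2: 306.1 K = 32.950 °C.
Spread: 32.950 − 26.400 = 6.550 °C.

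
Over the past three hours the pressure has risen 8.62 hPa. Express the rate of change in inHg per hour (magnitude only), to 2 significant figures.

8.62 hPa / 3 h × 0.02953 inHg/hPa = 0.085 inHg/h.

0.085 inHg per hour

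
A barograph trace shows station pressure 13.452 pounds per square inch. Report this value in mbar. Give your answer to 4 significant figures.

927.5 mb

1 psi = 68.9476 mb, so 13.452 × 68.9476 = 927.5 mb.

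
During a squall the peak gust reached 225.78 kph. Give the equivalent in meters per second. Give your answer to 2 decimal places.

62.72 m/s

1 km/h = 0.277778 m/s, so 225.78 × 0.277778 = 62.72 m/s.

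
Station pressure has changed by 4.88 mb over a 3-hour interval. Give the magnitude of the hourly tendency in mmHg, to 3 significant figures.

1.22 mmHg per hour

4.88 mb / 3 h × 0.750062 mmHg/mb = 1.22 mmHg/h.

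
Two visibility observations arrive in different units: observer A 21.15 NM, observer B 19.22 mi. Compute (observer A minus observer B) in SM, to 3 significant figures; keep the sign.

5.12 SM

observer A: 21.15 nmi = 24.3390 SM.
Difference: 24.3390 − 19.2200 = 5.12 SM.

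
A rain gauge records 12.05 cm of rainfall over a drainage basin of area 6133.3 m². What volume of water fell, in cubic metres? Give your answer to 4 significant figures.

739.1 cubic metres

Depth: 12.05 cm × 10 = 120.5 mm.
1 mm over 1 m² is 1 L, so volume = 120.5 × 6133.3 = 739062.65 L = 739.1 m³.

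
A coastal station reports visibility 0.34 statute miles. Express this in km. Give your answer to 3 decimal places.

1 SM = 1.60934 km, so 0.34 × 1.60934 = 0.547 km.

0.547 km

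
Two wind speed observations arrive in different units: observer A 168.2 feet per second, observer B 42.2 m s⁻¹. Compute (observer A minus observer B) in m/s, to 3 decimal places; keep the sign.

observer A: 168.2 ft/s = 51.26736 m/s.
Difference: 51.26736 − 42.20000 = 9.067 m/s.

9.067 m/s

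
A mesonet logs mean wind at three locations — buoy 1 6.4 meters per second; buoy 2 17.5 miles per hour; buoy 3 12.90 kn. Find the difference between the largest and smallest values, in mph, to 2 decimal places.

3.18 mph

buoy 1: 6.4 m/s = 14.3164 mph.
buoy 3: 12.90 kt = 14.8451 mph.
Spread: 17.5000 − 14.3164 = 3.18 mph.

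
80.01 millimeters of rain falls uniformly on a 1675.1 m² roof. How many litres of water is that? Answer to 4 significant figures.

1 mm over 1 m² is 1 L, so volume = 80.01 × 1675.1 = 134024.75 L ≈ 134000 L.

134000 litres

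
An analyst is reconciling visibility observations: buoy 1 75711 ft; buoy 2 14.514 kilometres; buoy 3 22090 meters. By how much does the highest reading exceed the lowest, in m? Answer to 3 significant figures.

8560 m

buoy 1: 75711 ft = 23076.71 m.
buoy 2: 14.514 km = 14514.00 m.
Spread: 23076.71 − 14514.00 = 8560 m.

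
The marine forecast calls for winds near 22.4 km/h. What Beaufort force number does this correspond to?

Beaufort force 4

22.4 km/h = 6.2 m/s, which is Beaufort 4 (moderate breeze, 5.5–7.9 m/s).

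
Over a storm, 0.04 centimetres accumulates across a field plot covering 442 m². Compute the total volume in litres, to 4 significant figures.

Depth: 0.04 cm × 10 = 0.4 mm.
1 mm over 1 m² is 1 L, so volume = 0.4 × 442 = 176.8 L.

176.8 litres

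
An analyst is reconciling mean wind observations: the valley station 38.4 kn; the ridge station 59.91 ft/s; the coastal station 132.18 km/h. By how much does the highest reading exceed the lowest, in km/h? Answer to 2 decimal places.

the valley station: 38.4 kt = 71.1168 km/h.
the ridge station: 59.91 ft/s = 65.7380 km/h.
Spread: 132.1800 − 65.7380 = 66.44 km/h.

66.44 km/h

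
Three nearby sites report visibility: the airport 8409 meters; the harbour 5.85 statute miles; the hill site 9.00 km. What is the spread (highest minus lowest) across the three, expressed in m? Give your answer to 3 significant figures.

the harbour: 5.85 SM = 9414.66 m.
the hill site: 9.00 km = 9000.00 m.
Spread: 9414.66 − 8409.00 = 1010 m.

1010 m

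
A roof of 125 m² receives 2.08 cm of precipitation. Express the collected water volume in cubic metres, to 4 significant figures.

Depth: 2.08 cm × 10 = 20.8 mm.
1 mm over 1 m² is 1 L, so volume = 20.8 × 125 = 2600 L = 2.600 m³.

2.600 cubic metres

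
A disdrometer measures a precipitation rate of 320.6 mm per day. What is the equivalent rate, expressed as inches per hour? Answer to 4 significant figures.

320.6 mm/day × 0.0393701 in/mm × 0.0416667 day/hour = 0.5259 in/hour.

0.5259 in/hour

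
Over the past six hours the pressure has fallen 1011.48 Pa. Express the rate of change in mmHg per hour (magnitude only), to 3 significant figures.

1011.48 Pa / 6 h × 0.00750062 mmHg/Pa = 1.26 mmHg/h.

1.26 mmHg per hour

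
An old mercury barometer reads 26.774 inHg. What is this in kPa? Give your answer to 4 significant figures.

1 inHg = 3.38639 kPa, so 26.774 × 3.38639 = 90.67 kPa.

90.67 kPa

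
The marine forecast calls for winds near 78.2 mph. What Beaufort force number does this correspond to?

78.2 mph = 35.0 m/s, which is Beaufort 12 (hurricane force, ≥32.7 m/s).

Beaufort force 12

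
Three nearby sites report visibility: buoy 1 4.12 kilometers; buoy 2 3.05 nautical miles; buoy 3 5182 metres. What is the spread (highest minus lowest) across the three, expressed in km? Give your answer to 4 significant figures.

1.529 km

buoy 2: 3.05 nmi = 5.64860 km.
buoy 3: 5182 m = 5.18200 km.
Spread: 5.64860 − 4.12000 = 1.529 km.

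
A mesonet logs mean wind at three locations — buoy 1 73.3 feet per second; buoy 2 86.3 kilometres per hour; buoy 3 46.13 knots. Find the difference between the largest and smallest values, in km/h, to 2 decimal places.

buoy 1: 73.3 ft/s = 80.4306 km/h.
buoy 3: 46.13 kt = 85.4328 km/h.
Spread: 86.3000 − 80.4306 = 5.87 km/h.

5.87 km/h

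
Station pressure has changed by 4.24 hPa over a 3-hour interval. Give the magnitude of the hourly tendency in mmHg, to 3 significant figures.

1.06 mmHg per hour

4.24 hPa / 3 h × 0.750062 mmHg/hPa = 1.06 mmHg/h.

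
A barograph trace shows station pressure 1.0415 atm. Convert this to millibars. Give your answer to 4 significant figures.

1 atm = 1013.25 mb, so 1.0415 × 1013.25 = 1055 mb.

1055 mb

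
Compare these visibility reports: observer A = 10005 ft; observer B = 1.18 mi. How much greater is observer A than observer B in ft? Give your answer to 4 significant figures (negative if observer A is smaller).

3775 ft

observer B: 1.18 SM = 6230.40 ft.
Difference: 10005.00 − 6230.40 = 3775 ft.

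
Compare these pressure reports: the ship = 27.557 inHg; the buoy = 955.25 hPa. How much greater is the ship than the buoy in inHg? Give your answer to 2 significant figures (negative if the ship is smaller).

the buoy: 955.25 hPa = 28.2085 inHg.
Difference: 27.5570 − 28.2085 = -0.65 inHg.

-0.65 inHg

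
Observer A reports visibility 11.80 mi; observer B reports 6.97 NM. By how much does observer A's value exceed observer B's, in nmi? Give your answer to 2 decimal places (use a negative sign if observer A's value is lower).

3.28 nmi

observer A: 11.80 SM = 10.2539 nmi.
Difference: 10.2539 − 6.9700 = 3.28 nmi.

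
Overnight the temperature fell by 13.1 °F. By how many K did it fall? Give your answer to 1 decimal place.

A change of 1 °C equals a change of 1.8 °F: ΔK = 13.1 × 0.5556 = 7.3 K.

7.3 K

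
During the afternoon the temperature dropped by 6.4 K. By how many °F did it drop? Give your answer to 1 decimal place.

11.5 °F

For a temperature change the 32° offset cancels: Δ°F = 6.4 × 1.8 = 11.5 °F.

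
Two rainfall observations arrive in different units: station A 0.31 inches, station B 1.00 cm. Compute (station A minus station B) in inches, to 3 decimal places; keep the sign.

station B: 1.00 cm = 0.39370 in.
Difference: 0.31000 − 0.39370 = -0.084 in.

-0.084 in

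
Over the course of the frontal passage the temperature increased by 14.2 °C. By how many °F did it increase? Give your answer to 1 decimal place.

25.6 °F

Converting a difference, only the 9/5 scale factor applies: Δ°F = 14.2 × 1.8 = 25.6 °F.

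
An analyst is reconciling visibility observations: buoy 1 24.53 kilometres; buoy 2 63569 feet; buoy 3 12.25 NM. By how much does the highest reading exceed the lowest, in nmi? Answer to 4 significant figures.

2.783 nmi

buoy 1: 24.53 km = 13.24514 nmi.
buoy 2: 63569 ft = 10.46211 nmi.
Spread: 13.24514 − 10.46211 = 2.783 nmi.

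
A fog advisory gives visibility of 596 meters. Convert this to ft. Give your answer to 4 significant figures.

1955 ft

1 m = 3.28084 ft, so 596 × 3.28084 = 1955 ft.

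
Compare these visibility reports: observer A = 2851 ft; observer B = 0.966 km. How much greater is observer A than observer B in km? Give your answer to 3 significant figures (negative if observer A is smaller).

-0.0970 km

observer A: 2851 ft = 0.868985 km.
Difference: 0.868985 − 0.966000 = -0.0970 km.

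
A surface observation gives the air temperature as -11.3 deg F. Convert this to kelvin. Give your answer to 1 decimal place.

249.1 K

First to °C: -24.06 °C.
Then to K: 249.1 K.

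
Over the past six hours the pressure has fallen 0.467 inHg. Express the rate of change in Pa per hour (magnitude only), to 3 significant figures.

0.467 inHg / 6 h × 3386.39 Pa/inHg = 264 Pa/h.

264 Pa per hour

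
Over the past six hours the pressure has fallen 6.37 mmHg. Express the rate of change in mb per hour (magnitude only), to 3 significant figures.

1.42 mb per hour

6.37 mmHg / 6 h × 1.33322 mb/mmHg = 1.42 mb/h.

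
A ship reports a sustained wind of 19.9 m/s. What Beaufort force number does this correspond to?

Beaufort force 8

19.9 m/s lies in the Beaufort 8 band (gale, 17.2–20.7 m/s).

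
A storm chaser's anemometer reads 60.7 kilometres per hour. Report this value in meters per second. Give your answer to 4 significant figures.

16.86 m/s

1 km/h = 0.277778 m/s, so 60.7 × 0.277778 = 16.86 m/s.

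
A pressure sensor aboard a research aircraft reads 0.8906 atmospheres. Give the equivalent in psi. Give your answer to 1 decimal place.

13.1 psi

1 atm = 14.6959 psi, so 0.8906 × 14.6959 = 13.1 psi.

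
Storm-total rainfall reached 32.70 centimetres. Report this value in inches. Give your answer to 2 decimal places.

12.87 in

1 cm = 0.393701 in, so 32.70 × 0.393701 = 12.87 in.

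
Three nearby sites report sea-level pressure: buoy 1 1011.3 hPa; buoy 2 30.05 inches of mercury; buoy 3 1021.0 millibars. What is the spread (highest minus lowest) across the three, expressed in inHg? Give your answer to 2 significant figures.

buoy 1: 1011.3 hPa = 29.8637 inHg.
buoy 3: 1021.0 mb = 30.1501 inHg.
Spread: 30.1501 − 29.8637 = 0.29 inHg.

0.29 inHg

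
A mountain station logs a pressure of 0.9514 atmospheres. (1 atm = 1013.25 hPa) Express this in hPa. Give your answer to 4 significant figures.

1 atm = 1013.25 hPa, so 0.9514 × 1013.25 = 964.0 hPa.

964.0 hPa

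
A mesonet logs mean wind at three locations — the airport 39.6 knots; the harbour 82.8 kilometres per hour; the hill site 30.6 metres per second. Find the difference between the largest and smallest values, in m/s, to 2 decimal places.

10.23 m/s

the airport: 39.6 kt = 20.3720 m/s.
the harbour: 82.8 km/h = 23.0000 m/s.
Spread: 30.6000 − 20.3720 = 10.23 m/s.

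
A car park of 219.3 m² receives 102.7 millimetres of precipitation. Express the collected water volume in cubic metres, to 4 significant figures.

22.52 cubic metres

1 mm over 1 m² is 1 L, so volume = 102.7 × 219.3 = 22522.11 L = 22.52 m³.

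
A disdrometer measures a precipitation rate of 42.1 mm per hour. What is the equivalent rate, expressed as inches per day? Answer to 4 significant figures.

39.78 in/day

42.1 mm/hour × 0.0393701 in/mm × 24 hour/day = 39.78 in/day.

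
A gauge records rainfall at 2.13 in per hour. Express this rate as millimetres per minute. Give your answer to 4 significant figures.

2.13 in/hour × 25.4 mm/in × 0.0166667 hour/minute = 0.9017 mm/minute.

0.9017 mm/minute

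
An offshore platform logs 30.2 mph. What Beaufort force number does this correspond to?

30.2 mph = 13.5 m/s, which is Beaufort 6 (strong breeze, 10.8–13.8 m/s).

Beaufort force 6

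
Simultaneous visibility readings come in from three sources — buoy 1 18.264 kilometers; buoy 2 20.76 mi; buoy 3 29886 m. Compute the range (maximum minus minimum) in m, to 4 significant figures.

15150 m

buoy 1: 18.264 km = 18264.00 m.
buoy 2: 20.76 SM = 33409.98 m.
Spread: 33409.98 − 18264.00 = 15150 m.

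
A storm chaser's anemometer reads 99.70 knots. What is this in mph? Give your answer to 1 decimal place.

1 kt = 1.15078 mph, so 99.70 × 1.15078 = 114.7 mph.

114.7 mph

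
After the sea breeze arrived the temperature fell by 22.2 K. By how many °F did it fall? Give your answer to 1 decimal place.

Converting a difference, only the 9/5 scale factor applies: Δ°F = 22.2 × 1.8 = 40.0 °F.

40.0 °F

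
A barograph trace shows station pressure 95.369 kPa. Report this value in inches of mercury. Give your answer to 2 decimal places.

1 kPa = 0.2953 inHg, so 95.369 × 0.2953 = 28.16 inHg.

28.16 inHg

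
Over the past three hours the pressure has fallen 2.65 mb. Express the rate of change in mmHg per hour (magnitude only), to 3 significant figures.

0.663 mmHg per hour

2.65 mb / 3 h × 0.750062 mmHg/mb = 0.663 mmHg/h.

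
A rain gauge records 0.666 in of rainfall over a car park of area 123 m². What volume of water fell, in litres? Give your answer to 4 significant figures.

2081 litres

Depth: 0.666 in × 25.4 = 16.9164 mm.
1 mm over 1 m² is 1 L, so volume = 16.9164 × 123 = 2080.7172 L ≈ 2081 L.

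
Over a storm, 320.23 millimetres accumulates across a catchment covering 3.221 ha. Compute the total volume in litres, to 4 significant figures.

10310000 litres

Area: 3.221 ha = 32210 m².
1 mm over 1 m² is 1 L, so volume = 320.23 × 32210 = 10314608 L ≈ 10310000 L.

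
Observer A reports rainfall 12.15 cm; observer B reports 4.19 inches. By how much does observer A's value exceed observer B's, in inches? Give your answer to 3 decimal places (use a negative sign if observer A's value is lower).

0.593 in

observer A: 12.15 cm = 4.78346 in.
Difference: 4.78346 − 4.19000 = 0.593 in.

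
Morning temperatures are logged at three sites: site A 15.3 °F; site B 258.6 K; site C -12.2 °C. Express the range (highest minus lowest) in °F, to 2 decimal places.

site A: 15.3 °F = -9.278 °C.
site B: 258.6 K = -14.550 °C.
Spread: (-9.278) − (-14.550) = 5.272 °C = 9.49 °F.

9.49 °F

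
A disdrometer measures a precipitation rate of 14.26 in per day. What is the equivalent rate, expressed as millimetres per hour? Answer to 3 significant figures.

15.1 mm/hour

14.26 in/day × 25.4 mm/in × 0.0416667 day/hour = 15.1 mm/hour.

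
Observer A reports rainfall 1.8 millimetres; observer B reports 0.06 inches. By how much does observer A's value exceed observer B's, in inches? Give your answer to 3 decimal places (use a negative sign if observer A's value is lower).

observer A: 1.8 mm = 0.07087 in.
Difference: 0.07087 − 0.06000 = 0.011 in.

0.011 in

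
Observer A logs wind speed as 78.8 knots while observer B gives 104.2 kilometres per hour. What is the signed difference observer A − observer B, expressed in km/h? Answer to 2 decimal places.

41.74 km/h

observer A: 78.8 kt = 145.9376 km/h.
Difference: 145.9376 − 104.2000 = 41.74 km/h.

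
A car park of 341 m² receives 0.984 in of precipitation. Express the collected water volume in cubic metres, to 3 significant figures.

Depth: 0.984 in × 25.4 = 24.9936 mm.
1 mm over 1 m² is 1 L, so volume = 24.9936 × 341 = 8522.8176 L = 8.52 m³.

8.52 cubic metres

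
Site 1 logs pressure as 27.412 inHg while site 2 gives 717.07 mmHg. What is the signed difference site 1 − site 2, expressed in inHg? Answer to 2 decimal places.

site 2: 717.07 mmHg = 28.2311 inHg.
Difference: 27.4120 − 28.2311 = -0.82 inHg.

-0.82 inHg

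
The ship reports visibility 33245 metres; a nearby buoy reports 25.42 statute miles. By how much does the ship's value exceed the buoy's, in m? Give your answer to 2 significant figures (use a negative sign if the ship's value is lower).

-7700 m

the buoy: 25.42 SM = 40909.52 m.
Difference: 33245.00 − 40909.52 = -7700 m.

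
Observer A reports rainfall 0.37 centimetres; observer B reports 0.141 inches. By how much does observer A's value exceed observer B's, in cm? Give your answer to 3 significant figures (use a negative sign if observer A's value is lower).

0.0119 cm

observer B: 0.141 in = 0.358140 cm.
Difference: 0.370000 − 0.358140 = 0.0119 cm.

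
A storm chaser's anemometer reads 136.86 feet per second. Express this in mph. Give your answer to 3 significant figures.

1 ft/s = 0.681818 mph, so 136.86 × 0.681818 = 93.3 mph.

93.3 mph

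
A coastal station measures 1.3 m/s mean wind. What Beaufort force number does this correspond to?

1.3 m/s lies in the Beaufort 1 band (light air, 0.3–1.5 m/s).

Beaufort force 1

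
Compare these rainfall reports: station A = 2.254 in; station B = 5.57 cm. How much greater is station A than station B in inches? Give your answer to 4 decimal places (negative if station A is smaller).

station B: 5.57 cm = 2.192913 in.
Difference: 2.254000 − 2.192913 = 0.0611 in.

0.0611 in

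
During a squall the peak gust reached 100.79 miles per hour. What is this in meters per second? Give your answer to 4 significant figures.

1 mph = 0.44704 m/s, so 100.79 × 0.44704 = 45.06 m/s.

45.06 m/s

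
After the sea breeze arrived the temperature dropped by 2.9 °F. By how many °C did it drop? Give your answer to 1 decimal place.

1.6 °C

For a temperature change the 32° offset cancels: Δ°C = 2.9 × 0.5556 = 1.6 °C.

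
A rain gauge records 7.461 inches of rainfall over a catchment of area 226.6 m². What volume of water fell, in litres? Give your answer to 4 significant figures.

42940 litres

Depth: 7.461 in × 25.4 = 189.5094 mm.
1 mm over 1 m² is 1 L, so volume = 189.5094 × 226.6 = 42942.83 L ≈ 42940 L.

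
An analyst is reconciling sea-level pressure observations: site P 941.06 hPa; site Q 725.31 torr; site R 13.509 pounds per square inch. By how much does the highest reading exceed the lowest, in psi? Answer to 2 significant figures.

0.52 psi

site P: 941.06 hPa = 13.6489 psi.
site Q: 725.31 mmHg = 14.0252 psi.
Spread: 14.0252 − 13.5090 = 0.52 psi.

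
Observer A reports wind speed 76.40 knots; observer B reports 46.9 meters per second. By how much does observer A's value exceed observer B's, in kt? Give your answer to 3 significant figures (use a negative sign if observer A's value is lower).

-14.8 kt

observer B: 46.9 m/s = 91.166 kt.
Difference: 76.400 − 91.166 = -14.8 kt.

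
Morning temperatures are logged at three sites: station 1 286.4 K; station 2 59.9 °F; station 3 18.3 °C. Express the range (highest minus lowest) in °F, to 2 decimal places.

station 1: 286.4 K = 13.250 °C.
station 2: 59.9 °F = 15.500 °C.
Spread: 18.300 − 13.250 = 5.050 °C = 9.09 °F.

9.09 °F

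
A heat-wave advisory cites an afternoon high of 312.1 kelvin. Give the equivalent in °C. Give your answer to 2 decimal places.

38.95 °C

°C = 312.1 − 273.15 = 38.95 °C.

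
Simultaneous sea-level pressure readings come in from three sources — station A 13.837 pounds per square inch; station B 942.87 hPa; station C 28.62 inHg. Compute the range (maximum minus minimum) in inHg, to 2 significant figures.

0.78 inHg

station A: 13.837 psi = 28.1724 inHg.
station B: 942.87 hPa = 27.8429 inHg.
Spread: 28.6200 − 27.8429 = 0.78 inHg.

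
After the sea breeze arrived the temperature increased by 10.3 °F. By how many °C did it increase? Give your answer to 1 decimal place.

For a temperature change the 32° offset cancels: Δ°C = 10.3 × 0.5556 = 5.7 °C.

5.7 °C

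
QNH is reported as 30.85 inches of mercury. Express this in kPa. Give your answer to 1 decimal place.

104.5 kPa

1 inHg = 3.38639 kPa, so 30.85 × 3.38639 = 104.5 kPa.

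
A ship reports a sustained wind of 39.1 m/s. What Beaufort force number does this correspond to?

39.1 m/s lies in the Beaufort 12 band (hurricane force, ≥32.7 m/s).

Beaufort force 12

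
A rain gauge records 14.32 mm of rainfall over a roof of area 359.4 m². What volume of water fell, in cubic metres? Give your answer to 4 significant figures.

5.147 cubic metres

1 mm over 1 m² is 1 L, so volume = 14.32 × 359.4 = 5146.608 L = 5.147 m³.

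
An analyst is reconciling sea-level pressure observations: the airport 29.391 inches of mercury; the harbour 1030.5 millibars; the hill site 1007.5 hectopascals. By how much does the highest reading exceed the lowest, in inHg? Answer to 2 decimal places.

1.04 inHg

the harbour: 1030.5 mb = 30.4306 inHg.
the hill site: 1007.5 hPa = 29.7515 inHg.
Spread: 30.4306 − 29.3910 = 1.04 inHg.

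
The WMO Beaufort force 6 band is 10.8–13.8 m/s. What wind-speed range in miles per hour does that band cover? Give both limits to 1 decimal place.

10.8–13.8 m/s × 2.237 = 24.2–30.9 mph.

24.2 to 30.9 mph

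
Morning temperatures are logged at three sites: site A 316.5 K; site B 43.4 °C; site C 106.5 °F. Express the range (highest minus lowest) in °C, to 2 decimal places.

2.01 °C

site A: 316.5 K = 43.350 °C.
site C: 106.5 °F = 41.389 °C.
Spread: 43.400 − 41.389 = 2.011 °C.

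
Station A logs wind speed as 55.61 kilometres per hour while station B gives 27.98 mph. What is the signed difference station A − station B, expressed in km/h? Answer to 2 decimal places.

station B: 27.98 mph = 45.0294 km/h.
Difference: 55.6100 − 45.0294 = 10.58 km/h.

10.58 km/h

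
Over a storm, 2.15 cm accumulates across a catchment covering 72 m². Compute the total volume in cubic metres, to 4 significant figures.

1.548 cubic metres

Depth: 2.15 cm × 10 = 21.5 mm.
1 mm over 1 m² is 1 L, so volume = 21.5 × 72 = 1548 L = 1.548 m³.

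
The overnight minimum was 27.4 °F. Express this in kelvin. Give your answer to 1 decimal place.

First to °C: -2.56 °C.
Then to K: 270.6 K.

270.6 K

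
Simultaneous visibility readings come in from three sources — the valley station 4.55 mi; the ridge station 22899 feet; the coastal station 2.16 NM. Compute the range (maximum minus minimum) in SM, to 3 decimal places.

the ridge station: 22899 ft = 4.33693 SM.
the coastal station: 2.16 nmi = 2.48568 SM.
Spread: 4.55000 − 2.48568 = 2.064 SM.

2.064 SM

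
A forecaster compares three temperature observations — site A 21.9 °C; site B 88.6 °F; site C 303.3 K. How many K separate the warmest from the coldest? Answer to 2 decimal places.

9.54 K

site B: 88.6 °F = 31.444 °C.
site C: 303.3 K = 30.150 °C.
Spread: 31.444 − 21.900 = 9.544 °C.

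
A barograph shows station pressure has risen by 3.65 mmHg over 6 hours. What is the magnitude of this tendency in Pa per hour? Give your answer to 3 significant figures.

81.1 Pa per hour

3.65 mmHg / 6 h × 133.322 Pa/mmHg = 81.1 Pa/h.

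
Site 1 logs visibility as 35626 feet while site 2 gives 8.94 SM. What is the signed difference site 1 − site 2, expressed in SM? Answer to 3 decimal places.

site 1: 35626 ft = 6.74735 SM.
Difference: 6.74735 − 8.94000 = -2.193 SM.

-2.193 SM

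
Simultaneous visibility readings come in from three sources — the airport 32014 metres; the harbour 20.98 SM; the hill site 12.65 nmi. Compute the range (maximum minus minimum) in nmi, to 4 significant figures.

the airport: 32014 m = 17.28618 nmi.
the harbour: 20.98 SM = 18.23112 nmi.
Spread: 18.23112 − 12.65000 = 5.581 nmi.

5.581 nmi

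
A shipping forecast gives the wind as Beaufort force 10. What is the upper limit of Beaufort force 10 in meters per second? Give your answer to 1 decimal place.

28.4 m/s

Beaufort 10 (storm) spans 24.5–28.4 m/s.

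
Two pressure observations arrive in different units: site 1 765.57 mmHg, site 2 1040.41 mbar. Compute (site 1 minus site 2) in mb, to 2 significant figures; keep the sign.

site 1: 765.57 mmHg = 1020.68 mb.
Difference: 1020.68 − 1040.41 = -20 mb.

-20 mb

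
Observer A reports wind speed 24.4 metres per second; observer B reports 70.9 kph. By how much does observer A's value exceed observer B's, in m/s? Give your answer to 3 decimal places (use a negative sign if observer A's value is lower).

observer B: 70.9 km/h = 19.69444 m/s.
Difference: 24.40000 − 19.69444 = 4.706 m/s.

4.706 m/s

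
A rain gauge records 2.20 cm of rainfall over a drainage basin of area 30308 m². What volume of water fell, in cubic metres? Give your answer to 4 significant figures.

Depth: 2.20 cm × 10 = 22 mm.
1 mm over 1 m² is 1 L, so volume = 22 × 30308 = 666776 L = 666.8 m³.

666.8 cubic metres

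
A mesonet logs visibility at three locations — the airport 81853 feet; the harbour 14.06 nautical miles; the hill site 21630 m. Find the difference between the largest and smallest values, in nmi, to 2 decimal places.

2.38 nmi

the airport: 81853 ft = 13.4713 nmi.
the hill site: 21630 m = 11.6793 nmi.
Spread: 14.0600 − 11.6793 = 2.38 nmi.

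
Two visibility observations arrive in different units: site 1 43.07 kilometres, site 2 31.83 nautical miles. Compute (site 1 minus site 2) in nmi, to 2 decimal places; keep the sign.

-8.57 nmi

site 1: 43.07 km = 23.2559 nmi.
Difference: 23.2559 − 31.8300 = -8.57 nmi.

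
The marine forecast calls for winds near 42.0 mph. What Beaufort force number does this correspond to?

Beaufort force 8

42.0 mph = 18.8 m/s, which is Beaufort 8 (gale, 17.2–20.7 m/s).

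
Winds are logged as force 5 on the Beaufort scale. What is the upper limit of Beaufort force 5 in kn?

Beaufort 5 (fresh breeze) spans 17–21 knots.

21 kt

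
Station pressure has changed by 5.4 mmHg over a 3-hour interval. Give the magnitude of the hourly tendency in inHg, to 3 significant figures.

0.0709 inHg per hour

5.4 mmHg / 3 h × 0.0393701 inHg/mmHg = 0.0709 inHg/h.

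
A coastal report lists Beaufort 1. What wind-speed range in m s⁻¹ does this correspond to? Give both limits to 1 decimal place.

Beaufort 1 (light air) spans 0.3–1.5 m/s.

0.3 to 1.5 m/s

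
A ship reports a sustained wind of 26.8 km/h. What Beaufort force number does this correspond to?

26.8 km/h = 7.4 m/s, which is Beaufort 4 (moderate breeze, 5.5–7.9 m/s).

Beaufort force 4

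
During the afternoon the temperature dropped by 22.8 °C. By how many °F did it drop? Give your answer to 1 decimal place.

Converting a difference, only the 9/5 scale factor applies: Δ°F = 22.8 × 1.8 = 41.0 °F.

41.0 °F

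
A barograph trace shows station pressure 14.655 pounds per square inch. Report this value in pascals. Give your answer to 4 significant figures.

101000 Pa

1 psi = 6894.76 Pa, so 14.655 × 6894.76 = 101000 Pa.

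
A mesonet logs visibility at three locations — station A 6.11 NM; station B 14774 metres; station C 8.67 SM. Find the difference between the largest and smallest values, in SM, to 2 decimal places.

2.15 SM

station A: 6.11 nmi = 7.0313 SM.
station B: 14774 m = 9.1801 SM.
Spread: 9.1801 − 7.0313 = 2.15 SM.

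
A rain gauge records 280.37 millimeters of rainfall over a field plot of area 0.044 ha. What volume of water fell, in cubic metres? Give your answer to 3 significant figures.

Area: 0.044 ha = 440 m².
1 mm over 1 m² is 1 L, so volume = 280.37 × 440 = 123362.8 L = 123 m³.

123 cubic metres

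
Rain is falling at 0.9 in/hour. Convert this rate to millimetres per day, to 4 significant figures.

0.9 in/hour × 25.4 mm/in × 24 hour/day = 548.6 mm/day.

548.6 mm/day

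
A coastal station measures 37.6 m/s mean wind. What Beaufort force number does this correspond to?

Beaufort force 12

37.6 m/s lies in the Beaufort 12 band (hurricane force, ≥32.7 m/s).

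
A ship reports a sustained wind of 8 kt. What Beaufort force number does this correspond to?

Beaufort force 3

8 kt lies in the Beaufort 3 band (gentle breeze, 7–10 kt).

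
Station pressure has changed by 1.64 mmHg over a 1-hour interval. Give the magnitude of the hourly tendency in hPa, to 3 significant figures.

2.19 hPa per hour

1.64 mmHg / 1 h × 1.33322 hPa/mmHg = 2.19 hPa/h.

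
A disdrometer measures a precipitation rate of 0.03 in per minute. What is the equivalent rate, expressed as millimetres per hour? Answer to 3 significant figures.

45.7 mm/hour

0.03 in/minute × 25.4 mm/in × 60 minute/hour = 45.7 mm/hour.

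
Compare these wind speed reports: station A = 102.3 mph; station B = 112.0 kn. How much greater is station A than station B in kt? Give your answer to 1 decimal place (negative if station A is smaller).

station A: 102.3 mph = 88.896 kt.
Difference: 88.896 − 112.000 = -23.1 kt.

-23.1 kt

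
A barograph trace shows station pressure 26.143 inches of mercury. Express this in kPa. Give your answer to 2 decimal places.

88.53 kPa

1 inHg = 3.38639 kPa, so 26.143 × 3.38639 = 88.53 kPa.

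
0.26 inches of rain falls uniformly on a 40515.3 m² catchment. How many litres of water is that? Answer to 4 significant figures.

267600 litres

Depth: 0.26 in × 25.4 = 6.604 mm.
1 mm over 1 m² is 1 L, so volume = 6.604 × 40515.3 = 267563.04 L ≈ 267600 L.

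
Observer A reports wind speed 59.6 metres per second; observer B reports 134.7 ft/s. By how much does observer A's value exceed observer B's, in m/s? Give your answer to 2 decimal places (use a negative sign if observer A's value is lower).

18.54 m/s

observer B: 134.7 ft/s = 41.0566 m/s.
Difference: 59.6000 − 41.0566 = 18.54 m/s.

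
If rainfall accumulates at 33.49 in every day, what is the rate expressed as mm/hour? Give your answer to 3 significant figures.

33.49 in/day × 25.4 mm/in × 0.0416667 day/hour = 35.4 mm/hour.

35.4 mm/hour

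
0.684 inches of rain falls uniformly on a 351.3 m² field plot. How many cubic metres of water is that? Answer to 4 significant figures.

6.103 cubic metres

Depth: 0.684 in × 25.4 = 17.3736 mm.
1 mm over 1 m² is 1 L, so volume = 17.3736 × 351.3 = 6103.3457 L = 6.103 m³.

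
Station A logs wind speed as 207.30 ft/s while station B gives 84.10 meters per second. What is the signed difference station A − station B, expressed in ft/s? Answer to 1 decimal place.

station B: 84.10 m/s = 275.919 ft/s.
Difference: 207.300 − 275.919 = -68.6 ft/s.

-68.6 ft/s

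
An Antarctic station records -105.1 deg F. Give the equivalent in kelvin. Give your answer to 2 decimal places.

196.98 K

First to °C: -76.17 °C.
Then to K: 196.98 K.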